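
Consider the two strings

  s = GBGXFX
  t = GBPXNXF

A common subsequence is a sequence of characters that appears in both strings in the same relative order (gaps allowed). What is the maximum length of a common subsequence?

4

Taking G (s #1, t #1), then B (s #2, t #2), then X (s #4, t #6), then F (s #5, t #7) gives a common subsequence of length 4, and the DP table's final entry dp[6][7] is also 4, so no common subsequence is longer.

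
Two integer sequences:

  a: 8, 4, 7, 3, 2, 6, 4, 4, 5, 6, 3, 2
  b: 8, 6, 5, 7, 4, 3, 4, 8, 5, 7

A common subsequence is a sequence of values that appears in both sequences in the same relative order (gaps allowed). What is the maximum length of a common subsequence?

5

Let dp[i][j] be the LCS length of the first i values of a and the first j values of b. dp[i][j] = dp[i-1][j-1]+1 when the i-th and j-th values match, else max(dp[i-1][j], dp[i][j-1]).
    ·  8  6  5  7  4  3  4  8  5  7
 ·  0  0  0  0  0  0  0  0  0  0  0
 8  0  1  1  1  1  1  1  1  1  1  1
 4  0  1  1  1  1  2  2  2  2  2  2
 7  0  1  1  1  2  2  2  2  2  2  3
 3  0  1  1  1  2  2  3  3  3  3  3
 2  0  1  1  1  2  2  3  3  3  3  3
 6  0  1  2  2  2  2  3  3  3  3  3
 4  0  1  2  2  2  3  3  4  4  4  4
 4  0  1  2  2  2  3  3  4  4  4  4
 5  0  1  2  3  3  3  3  4  4  5  5
 6  0  1  2  3  3  3  3  4  4  5  5
 3  0  1  2  3  3  3  4  4  4  5  5
 2  0  1  2  3  3  3  4  4  4  5  5
dp[12][10] = 5. One LCS (by backtracking along matches): 8, 4, 3, 4, 5.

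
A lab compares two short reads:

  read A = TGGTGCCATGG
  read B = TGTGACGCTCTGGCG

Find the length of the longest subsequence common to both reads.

9

One common subsequence of length 9: T [1,1] → G [2,2] → G [3,4] → G [5,7] → C [6,8] → C [7,10] → T [9,11] → G [10,13] → G [11,15], and the DP table's final entry dp[11][15] is also 9, so no common subsequence is longer.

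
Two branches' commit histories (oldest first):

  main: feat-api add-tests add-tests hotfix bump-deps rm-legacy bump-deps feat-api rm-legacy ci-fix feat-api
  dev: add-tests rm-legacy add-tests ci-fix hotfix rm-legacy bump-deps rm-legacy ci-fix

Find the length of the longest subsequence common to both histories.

Taking add-tests (main #2, dev #1), add-tests (main #3, dev #3), hotfix (main #4, dev #5), rm-legacy (main #6, dev #6), bump-deps (main #7, dev #7), rm-legacy (main #9, dev #8), ci-fix (main #10, dev #9) gives a common subsequence of length 7. dp[11][9] = 7 confirms this is the maximum.

7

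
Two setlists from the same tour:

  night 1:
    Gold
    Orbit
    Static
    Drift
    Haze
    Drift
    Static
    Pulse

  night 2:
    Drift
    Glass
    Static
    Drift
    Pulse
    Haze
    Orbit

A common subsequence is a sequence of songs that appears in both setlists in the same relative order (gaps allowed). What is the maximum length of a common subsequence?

Pick Static (night 1 #3, night 2 #3) → Drift (night 1 #4, night 2 #4) → Haze (night 1 #5, night 2 #6); all 3 songs appear in both, in order. Since dp[8][7] = 3, nothing longer is possible.

3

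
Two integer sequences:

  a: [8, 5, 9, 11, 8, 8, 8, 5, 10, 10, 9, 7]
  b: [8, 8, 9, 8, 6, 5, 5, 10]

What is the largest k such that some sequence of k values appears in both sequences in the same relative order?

Let dp[i][j] be the LCS length of the first i values of a and the first j values of b. dp[i][j] = dp[i-1][j-1]+1 when the i-th and j-th values match, else max(dp[i-1][j], dp[i][j-1]).
    ·  8  8  9  8  6  5  5 10
 ·  0  0  0  0  0  0  0  0  0
 8  0  1  1  1  1  1  1  1  1
 5  0  1  1  1  1  1  2  2  2
 9  0  1  1  2  2  2  2  2  2
11  0  1  1  2  2  2  2  2  2
 8  0  1  2  2  3  3  3  3  3
 8  0  1  2  2  3  3  3  3  3
 8  0  1  2  2  3  3  3  3  3
 5  0  1  2  2  3  3  4  4  4
10  0  1  2  2  3  3  4  4  5
10  0  1  2  2  3  3  4  4  5
 9  0  1  2  3  3  3  4  4  5
 7  0  1  2  3  3  3  4  4  5
dp[12][8] = 5. One LCS (by backtracking along matches): 8, 9, 8, 5, 10.

5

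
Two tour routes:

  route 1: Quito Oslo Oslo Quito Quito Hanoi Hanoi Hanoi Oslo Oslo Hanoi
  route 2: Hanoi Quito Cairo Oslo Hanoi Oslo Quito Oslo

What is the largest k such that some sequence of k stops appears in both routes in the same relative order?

5

Taking Quito [1,2] → Oslo [2,4] → Oslo [3,6] → Quito [5,7] → Oslo [10,8] gives a common subsequence of length 5. The LCS DP gives dp[11][8] = 5, so this is optimal.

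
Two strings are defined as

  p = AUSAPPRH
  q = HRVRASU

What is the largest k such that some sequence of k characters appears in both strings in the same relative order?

2

Let dp[i][j] be the LCS length of the first i characters of p and the first j characters of q. dp[i][j] = dp[i-1][j-1]+1 when the i-th and j-th characters match, else max(dp[i-1][j], dp[i][j-1]).
    ·  H  R  V  R  A  S  U
 ·  0  0  0  0  0  0  0  0
 A  0  0  0  0  0  1  1  1
 U  0  0  0  0  0  1  1  2
 S  0  0  0  0  0  1  2  2
 A  0  0  0  0  0  1  2  2
 P  0  0  0  0  0  1  2  2
 P  0  0  0  0  0  1  2  2
 R  0  0  1  1  1  1  2  2
 H  0  1  1  1  1  1  2  2
dp[8][7] = 2. One LCS (by backtracking along matches): AU.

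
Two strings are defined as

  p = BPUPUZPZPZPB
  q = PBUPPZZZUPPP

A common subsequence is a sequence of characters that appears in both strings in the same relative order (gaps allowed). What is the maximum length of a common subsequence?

7

Let dp[i][j] be the LCS length of the first i characters of p and the first j characters of q. dp[i][j] = dp[i-1][j-1]+1 when the i-th and j-th characters match, else max(dp[i-1][j], dp[i][j-1]).
    ·  P  B  U  P  P  Z  Z  Z  U  P  P  P
 ·  0  0  0  0  0  0  0  0  0  0  0  0  0
 B  0  0  1  1  1  1  1  1  1  1  1  1  1
 P  0  1  1  1  2  2  2  2  2  2  2  2  2
 U  0  1  1  2  2  2  2  2  2  3  3  3  3
 P  0  1  1  2  3  3  3  3  3  3  4  4  4
 U  0  1  1  2  3  3  3  3  3  4  4  4  4
 Z  0  1  1  2  3  3  4  4  4  4  4  4  4
 P  0  1  1  2  3  4  4  4  4  4  5  5  5
 Z  0  1  1  2  3  4  5  5  5  5  5  5  5
 P  0  1  1  2  3  4  5  5  5  5  6  6  6
 Z  0  1  1  2  3  4  5  6  6  6  6  6  6
 P  0  1  1  2  3  4  5  6  6  6  7  7  7
 B  0  1  2  2  3  4  5  6  6  6  7  7  7
dp[12][12] = 7. One LCS (by backtracking along matches): BPPUPPP.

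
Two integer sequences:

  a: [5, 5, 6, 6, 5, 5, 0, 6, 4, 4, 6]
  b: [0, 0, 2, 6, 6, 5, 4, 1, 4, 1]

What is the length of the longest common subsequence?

5

One common subsequence of length 5: 6 at a[3]=b[4], then 6 at a[4]=b[5], then 5 at a[6]=b[6], then 4 at a[9]=b[7], then 4 at a[10]=b[9], and the DP table's final entry dp[11][10] is also 5, so no common subsequence is longer.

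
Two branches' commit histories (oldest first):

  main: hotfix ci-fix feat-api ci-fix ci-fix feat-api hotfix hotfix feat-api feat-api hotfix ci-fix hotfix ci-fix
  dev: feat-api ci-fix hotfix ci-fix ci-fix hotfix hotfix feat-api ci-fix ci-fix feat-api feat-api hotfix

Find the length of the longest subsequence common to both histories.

8

One common subsequence of length 8: hotfix (main #1, dev #3); then ci-fix (main #2, dev #5); then feat-api (main #3, dev #8); then ci-fix (main #4, dev #9); then ci-fix (main #5, dev #10); then feat-api (main #9, dev #11); then feat-api (main #10, dev #12); then hotfix (main #13, dev #13). Since dp[14][13] = 8, nothing longer is possible.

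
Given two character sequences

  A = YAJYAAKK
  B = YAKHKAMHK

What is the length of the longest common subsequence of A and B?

4

One common subsequence of length 4: Y (A #1, B #1) → A (A #2, B #2) → A (A #5, B #6) → K (A #8, B #9), and the DP table's final entry dp[8][9] is also 4, so no common subsequence is longer.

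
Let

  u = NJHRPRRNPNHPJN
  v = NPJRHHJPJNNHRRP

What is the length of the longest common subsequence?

8

Pick N at u[1]=v[1] → J at u[2]=v[3] → H at u[3]=v[6] → P at u[5]=v[8] → N at u[8]=v[10] → N at u[10]=v[11] → H at u[11]=v[12] → P at u[12]=v[15]; all 8 characters appear in both, in order, and the DP table's final entry dp[14][15] is also 8, so no common subsequence is longer.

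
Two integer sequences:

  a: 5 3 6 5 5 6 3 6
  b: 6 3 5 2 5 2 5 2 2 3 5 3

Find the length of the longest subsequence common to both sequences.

One common subsequence of length 4: 5 (a #1, b #7), 3 (a #2, b #10), 5 (a #5, b #11), 3 (a #7, b #12). The LCS DP gives dp[8][12] = 4, so this is optimal.

4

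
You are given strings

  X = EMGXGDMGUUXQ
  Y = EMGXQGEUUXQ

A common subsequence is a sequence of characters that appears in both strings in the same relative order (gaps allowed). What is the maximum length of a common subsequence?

9

One common subsequence of length 9: E at X[1]=Y[1] → M at X[2]=Y[2] → G at X[3]=Y[3] → X at X[4]=Y[4] → G at X[5]=Y[6] → U at X[9]=Y[8] → U at X[10]=Y[9] → X at X[11]=Y[10] → Q at X[12]=Y[11]. Since dp[12][11] = 9, nothing longer is possible.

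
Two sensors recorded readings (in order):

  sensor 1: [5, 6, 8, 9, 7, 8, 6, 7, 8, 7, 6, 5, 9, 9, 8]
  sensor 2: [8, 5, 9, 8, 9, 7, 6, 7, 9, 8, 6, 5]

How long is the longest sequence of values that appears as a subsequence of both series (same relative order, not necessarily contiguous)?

9

Pick 5 at sensor 1[1]=sensor 2[2] → 8 at sensor 1[3]=sensor 2[4] → 9 at sensor 1[4]=sensor 2[5] → 7 at sensor 1[5]=sensor 2[6] → 6 at sensor 1[7]=sensor 2[7] → 7 at sensor 1[8]=sensor 2[8] → 8 at sensor 1[9]=sensor 2[10] → 6 at sensor 1[11]=sensor 2[11] → 5 at sensor 1[12]=sensor 2[12]; all 9 values appear in both, in order. dp[15][12] = 9 confirms this is the maximum.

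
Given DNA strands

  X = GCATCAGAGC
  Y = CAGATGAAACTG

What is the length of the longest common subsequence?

6

Match G [1,3] → A [3,4] → T [4,5] → A [6,8] → A [8,9] → G [9,12] — 6 bases in the same relative order in both. The LCS DP gives dp[10][12] = 6, so this is optimal.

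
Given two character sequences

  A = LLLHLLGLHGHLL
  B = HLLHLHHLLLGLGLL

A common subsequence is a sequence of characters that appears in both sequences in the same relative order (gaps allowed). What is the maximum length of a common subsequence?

11

Taking L at A[1]=B[2]; then L at A[2]=B[3]; then L at A[3]=B[5]; then H at A[4]=B[7]; then L at A[5]=B[9]; then L at A[6]=B[10]; then G at A[7]=B[11]; then L at A[8]=B[12]; then G at A[10]=B[13]; then L at A[12]=B[14]; then L at A[13]=B[15] gives a common subsequence of length 11. dp[13][15] = 11 confirms this is the maximum.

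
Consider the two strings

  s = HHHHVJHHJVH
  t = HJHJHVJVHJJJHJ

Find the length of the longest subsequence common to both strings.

Match H at s[1]=t[1]; then H at s[2]=t[3]; then H at s[4]=t[5]; then V at s[5]=t[6]; then J at s[6]=t[7]; then H at s[7]=t[9]; then H at s[8]=t[13]; then J at s[9]=t[14] — 8 characters in the same relative order in both. The LCS DP gives dp[11][14] = 8, so this is optimal.

8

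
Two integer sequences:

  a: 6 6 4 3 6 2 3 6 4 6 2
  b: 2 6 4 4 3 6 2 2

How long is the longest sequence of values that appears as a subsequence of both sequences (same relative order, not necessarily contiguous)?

6

Pick 6 at a[1]=b[2]; then 4 at a[3]=b[4]; then 3 at a[4]=b[5]; then 6 at a[5]=b[6]; then 2 at a[6]=b[7]; then 2 at a[11]=b[8]; all 6 values appear in both, in order. The LCS DP gives dp[11][8] = 6, so this is optimal.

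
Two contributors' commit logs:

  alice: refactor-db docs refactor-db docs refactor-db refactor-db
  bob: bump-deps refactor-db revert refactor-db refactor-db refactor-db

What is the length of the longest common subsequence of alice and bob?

One common subsequence of length 4: refactor-db at alice[1]=bob[2], then refactor-db at alice[3]=bob[4], then refactor-db at alice[5]=bob[5], then refactor-db at alice[6]=bob[6]. dp[6][6] = 4 confirms this is the maximum.

4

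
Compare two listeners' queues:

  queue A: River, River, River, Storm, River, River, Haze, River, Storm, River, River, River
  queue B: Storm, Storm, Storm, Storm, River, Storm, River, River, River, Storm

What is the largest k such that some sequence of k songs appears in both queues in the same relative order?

6

Pick River (queue A #3, queue B #5) → Storm (queue A #4, queue B #6) → River (queue A #5, queue B #7) → River (queue A #6, queue B #8) → River (queue A #8, queue B #9) → Storm (queue A #9, queue B #10); all 6 songs appear in both, in order. The LCS DP gives dp[12][10] = 6, so this is optimal.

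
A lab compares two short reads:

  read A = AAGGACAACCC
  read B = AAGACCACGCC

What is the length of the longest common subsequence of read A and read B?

9

Let dp[i][j] be the LCS length of the first i bases of read A and the first j bases of read B. dp[i][j] = dp[i-1][j-1]+1 when the i-th and j-th bases match, else max(dp[i-1][j], dp[i][j-1]).
    ·  A  A  G  A  C  C  A  C  G  C  C
 ·  0  0  0  0  0  0  0  0  0  0  0  0
 A  0  1  1  1  1  1  1  1  1  1  1  1
 A  0  1  2  2  2  2  2  2  2  2  2  2
 G  0  1  2  3  3  3  3  3  3  3  3  3
 G  0  1  2  3  3  3  3  3  3  4  4  4
 A  0  1  2  3  4  4  4  4  4  4  4  4
 C  0  1  2  3  4  5  5  5  5  5  5  5
 A  0  1  2  3  4  5  5  6  6  6  6  6
 A  0  1  2  3  4  5  5  6  6  6  6  6
 C  0  1  2  3  4  5  6  6  7  7  7  7
 C  0  1  2  3  4  5  6  6  7  7  8  8
 C  0  1  2  3  4  5  6  6  7  7  8  9
dp[11][11] = 9. One LCS (by backtracking along matches): AAGACACCC.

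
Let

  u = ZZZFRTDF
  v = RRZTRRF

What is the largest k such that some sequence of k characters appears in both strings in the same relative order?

3

Taking Z [1,3], R [5,6], F [8,7] gives a common subsequence of length 3. dp[8][7] = 3 confirms this is the maximum.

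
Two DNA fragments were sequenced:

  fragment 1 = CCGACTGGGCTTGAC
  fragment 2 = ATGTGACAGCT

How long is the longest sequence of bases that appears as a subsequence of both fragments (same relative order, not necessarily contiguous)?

7

Match A [4,1]; then T [6,2]; then G [7,3]; then G [8,5]; then G [9,9]; then C [10,10]; then T [12,11] — 7 bases in the same relative order in both. Since dp[15][11] = 7, nothing longer is possible.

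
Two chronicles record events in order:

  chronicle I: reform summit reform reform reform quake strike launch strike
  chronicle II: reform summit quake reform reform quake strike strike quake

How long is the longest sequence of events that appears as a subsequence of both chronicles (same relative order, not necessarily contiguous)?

Taking reform (chronicle I #1, chronicle II #1); then summit (chronicle I #2, chronicle II #2); then reform (chronicle I #4, chronicle II #4); then reform (chronicle I #5, chronicle II #5); then quake (chronicle I #6, chronicle II #6); then strike (chronicle I #7, chronicle II #7); then strike (chronicle I #9, chronicle II #8) gives a common subsequence of length 7. dp[9][9] = 7 confirms this is the maximum.

7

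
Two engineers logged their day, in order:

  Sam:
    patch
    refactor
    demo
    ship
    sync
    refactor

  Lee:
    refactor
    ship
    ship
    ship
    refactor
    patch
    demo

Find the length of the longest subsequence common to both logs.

3

One common subsequence of length 3: refactor [2,1], then ship [4,4], then refactor [6,5], and the DP table's final entry dp[6][7] is also 3, so no common subsequence is longer.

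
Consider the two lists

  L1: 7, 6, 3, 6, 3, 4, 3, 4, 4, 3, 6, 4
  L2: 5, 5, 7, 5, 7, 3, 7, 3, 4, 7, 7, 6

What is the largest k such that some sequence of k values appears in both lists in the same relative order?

5

Taking 7 [1,5] → 3 [3,6] → 3 [5,8] → 4 [6,9] → 6 [11,12] gives a common subsequence of length 5. dp[12][12] = 5 confirms this is the maximum.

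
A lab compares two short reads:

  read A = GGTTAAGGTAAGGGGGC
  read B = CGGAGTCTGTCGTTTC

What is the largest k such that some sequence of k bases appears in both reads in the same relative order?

One common subsequence of length 8: G at read A[1]=read B[3]; then G at read A[2]=read B[5]; then T at read A[3]=read B[6]; then T at read A[4]=read B[8]; then G at read A[7]=read B[9]; then G at read A[8]=read B[12]; then T at read A[9]=read B[15]; then C at read A[17]=read B[16], and the DP table's final entry dp[17][16] is also 8, so no common subsequence is longer.

8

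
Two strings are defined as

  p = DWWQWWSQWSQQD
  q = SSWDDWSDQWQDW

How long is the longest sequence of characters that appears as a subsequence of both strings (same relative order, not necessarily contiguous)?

Match D at p[1]=q[5], W at p[6]=q[6], S at p[7]=q[7], Q at p[8]=q[9], W at p[9]=q[10], Q at p[12]=q[11], D at p[13]=q[12] — 7 characters in the same relative order in both. dp[13][13] = 7 confirms this is the maximum.

7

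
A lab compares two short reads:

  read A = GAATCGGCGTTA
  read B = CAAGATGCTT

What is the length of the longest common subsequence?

7

Let dp[i][j] be the LCS length of the first i bases of read A and the first j bases of read B. dp[i][j] = dp[i-1][j-1]+1 when the i-th and j-th bases match, else max(dp[i-1][j], dp[i][j-1]).
    ·  C  A  A  G  A  T  G  C  T  T
 ·  0  0  0  0  0  0  0  0  0  0  0
 G  0  0  0  0  1  1  1  1  1  1  1
 A  0  0  1  1  1  2  2  2  2  2  2
 A  0  0  1  2  2  2  2  2  2  2  2
 T  0  0  1  2  2  2  3  3  3  3  3
 C  0  1  1  2  2  2  3  3  4  4  4
 G  0  1  1  2  3  3  3  4  4  4  4
 G  0  1  1  2  3  3  3  4  4  4  4
 C  0  1  1  2  3  3  3  4  5  5  5
 G  0  1  1  2  3  3  3  4  5  5  5
 T  0  1  1  2  3  3  4  4  5  6  6
 T  0  1  1  2  3  3  4  4  5  6  7
 A  0  1  2  2  3  4  4  4  5  6  7
dp[12][10] = 7. One LCS (by backtracking along matches): GATGCTT.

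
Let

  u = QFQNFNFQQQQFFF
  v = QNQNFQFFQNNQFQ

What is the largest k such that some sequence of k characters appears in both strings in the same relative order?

8

One common subsequence of length 8: Q (u #1, v #3); then F (u #2, v #5); then Q (u #3, v #6); then F (u #5, v #7); then F (u #7, v #8); then Q (u #8, v #9); then Q (u #9, v #12); then Q (u #11, v #14). Since dp[14][14] = 8, nothing longer is possible.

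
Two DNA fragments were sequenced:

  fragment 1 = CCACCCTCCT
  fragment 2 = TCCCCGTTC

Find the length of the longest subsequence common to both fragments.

Let dp[i][j] be the LCS length of the first i bases of fragment 1 and the first j bases of fragment 2. dp[i][j] = dp[i-1][j-1]+1 when the i-th and j-th bases match, else max(dp[i-1][j], dp[i][j-1]).
    ·  T  C  C  C  C  G  T  T  C
 ·  0  0  0  0  0  0  0  0  0  0
 C  0  0  1  1  1  1  1  1  1  1
 C  0  0  1  2  2  2  2  2  2  2
 A  0  0  1  2  2  2  2  2  2  2
 C  0  0  1  2  3  3  3  3  3  3
 C  0  0  1  2  3  4  4  4  4  4
 C  0  0  1  2  3  4  4  4  4  5
 T  0  1  1  2  3  4  4  5  5  5
 C  0  1  2  2  3  4  4  5  5  6
 C  0  1  2  3  3  4  4  5  5  6
 T  0  1  2  3  3  4  4  5  6  6
dp[10][9] = 6. One LCS (by backtracking along matches): CCCCTC.

6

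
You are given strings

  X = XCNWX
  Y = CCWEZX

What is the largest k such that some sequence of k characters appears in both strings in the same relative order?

One common subsequence of length 3: C (X #2, Y #2); then W (X #4, Y #3); then X (X #5, Y #6). The LCS DP gives dp[5][6] = 3, so this is optimal.

3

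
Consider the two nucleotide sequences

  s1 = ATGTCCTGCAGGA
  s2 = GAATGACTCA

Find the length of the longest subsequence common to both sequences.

7

Let dp[i][j] be the LCS length of the first i bases of s1 and the first j bases of s2. dp[i][j] = dp[i-1][j-1]+1 when the i-th and j-th bases match, else max(dp[i-1][j], dp[i][j-1]).
    ·  G  A  A  T  G  A  C  T  C  A
 ·  0  0  0  0  0  0  0  0  0  0  0
 A  0  0  1  1  1  1  1  1  1  1  1
 T  0  0  1  1  2  2  2  2  2  2  2
 G  0  1  1  1  2  3  3  3  3  3  3
 T  0  1  1  1  2  3  3  3  4  4  4
 C  0  1  1  1  2  3  3  4  4  5  5
 C  0  1  1  1  2  3  3  4  4  5  5
 T  0  1  1  1  2  3  3  4  5  5  5
 G  0  1  1  1  2  3  3  4  5  5  5
 C  0  1  1  1  2  3  3  4  5  6  6
 A  0  1  2  2  2  3  4  4  5  6  7
 G  0  1  2  2  2  3  4  4  5  6  7
 G  0  1  2  2  2  3  4  4  5  6  7
 A  0  1  2  3  3  3  4  4  5  6  7
dp[13][10] = 7. One LCS (by backtracking along matches): ATGCTCA.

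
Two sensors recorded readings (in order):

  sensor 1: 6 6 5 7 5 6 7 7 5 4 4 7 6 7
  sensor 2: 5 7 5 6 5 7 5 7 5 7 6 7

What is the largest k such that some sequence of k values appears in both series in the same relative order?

10

Pick 5 [3,1]; then 7 [4,2]; then 5 [5,3]; then 6 [6,4]; then 7 [7,6]; then 7 [8,8]; then 5 [9,9]; then 7 [12,10]; then 6 [13,11]; then 7 [14,12]; all 10 values appear in both, in order, and the DP table's final entry dp[14][12] is also 10, so no common subsequence is longer.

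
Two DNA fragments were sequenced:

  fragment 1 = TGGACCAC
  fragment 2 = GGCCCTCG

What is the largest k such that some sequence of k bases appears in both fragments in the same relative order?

5

Let dp[i][j] be the LCS length of the first i bases of fragment 1 and the first j bases of fragment 2. dp[i][j] = dp[i-1][j-1]+1 when the i-th and j-th bases match, else max(dp[i-1][j], dp[i][j-1]).
    ·  G  G  C  C  C  T  C  G
 ·  0  0  0  0  0  0  0  0  0
 T  0  0  0  0  0  0  1  1  1
 G  0  1  1  1  1  1  1  1  2
 G  0  1  2  2  2  2  2  2  2
 A  0  1  2  2  2  2  2  2  2
 C  0  1  2  3  3  3  3  3  3
 C  0  1  2  3  4  4  4  4  4
 A  0  1  2  3  4  4  4  4  4
 C  0  1  2  3  4  5  5  5  5
dp[8][8] = 5. One LCS (by backtracking along matches): GGCCC.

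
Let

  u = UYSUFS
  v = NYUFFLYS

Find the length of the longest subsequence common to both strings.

4

Pick Y [2,2]; then U [4,3]; then F [5,5]; then S [6,8]; all 4 characters appear in both, in order. The LCS DP gives dp[6][8] = 4, so this is optimal.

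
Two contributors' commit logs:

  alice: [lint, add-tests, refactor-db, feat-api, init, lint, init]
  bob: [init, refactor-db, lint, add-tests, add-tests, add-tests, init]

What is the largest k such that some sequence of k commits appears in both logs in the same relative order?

3

Taking lint [1,3], add-tests [2,6], init [7,7] gives a common subsequence of length 3. Since dp[7][7] = 3, nothing longer is possible.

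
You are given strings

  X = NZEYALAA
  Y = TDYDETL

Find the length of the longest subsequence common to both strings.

2

One common subsequence of length 2: E at X[3]=Y[5], then L at X[6]=Y[7], and the DP table's final entry dp[8][7] is also 2, so no common subsequence is longer.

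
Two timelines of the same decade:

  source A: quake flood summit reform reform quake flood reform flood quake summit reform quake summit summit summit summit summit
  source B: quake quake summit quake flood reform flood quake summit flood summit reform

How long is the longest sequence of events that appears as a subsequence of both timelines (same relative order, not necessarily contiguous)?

Taking quake (source A #1, source B #2), then summit (source A #3, source B #3), then quake (source A #6, source B #4), then flood (source A #7, source B #5), then reform (source A #8, source B #6), then flood (source A #9, source B #7), then quake (source A #10, source B #8), then summit (source A #11, source B #11), then reform (source A #12, source B #12) gives a common subsequence of length 9. Since dp[18][12] = 9, nothing longer is possible.

9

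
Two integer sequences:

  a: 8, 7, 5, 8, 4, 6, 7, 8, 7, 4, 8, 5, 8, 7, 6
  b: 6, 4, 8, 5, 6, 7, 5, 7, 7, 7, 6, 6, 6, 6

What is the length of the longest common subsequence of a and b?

7

Pick 8 [1,3]; then 7 [2,6]; then 5 [3,7]; then 7 [7,8]; then 7 [9,9]; then 7 [14,10]; then 6 [15,14]; all 7 values appear in both, in order, and the DP table's final entry dp[15][14] is also 7, so no common subsequence is longer.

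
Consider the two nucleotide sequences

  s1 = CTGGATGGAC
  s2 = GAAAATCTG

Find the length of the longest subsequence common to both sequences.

4

Let dp[i][j] be the LCS length of the first i bases of s1 and the first j bases of s2. dp[i][j] = dp[i-1][j-1]+1 when the i-th and j-th bases match, else max(dp[i-1][j], dp[i][j-1]).
    ·  G  A  A  A  A  T  C  T  G
 ·  0  0  0  0  0  0  0  0  0  0
 C  0  0  0  0  0  0  0  1  1  1
 T  0  0  0  0  0  0  1  1  2  2
 G  0  1  1  1  1  1  1  1  2  3
 G  0  1  1  1  1  1  1  1  2  3
 A  0  1  2  2  2  2  2  2  2  3
 T  0  1  2  2  2  2  3  3  3  3
 G  0  1  2  2  2  2  3  3  3  4
 G  0  1  2  2  2  2  3  3  3  4
 A  0  1  2  3  3  3  3  3  3  4
 C  0  1  2  3  3  3  3  4  4  4
dp[10][9] = 4. One LCS (by backtracking along matches): GATG.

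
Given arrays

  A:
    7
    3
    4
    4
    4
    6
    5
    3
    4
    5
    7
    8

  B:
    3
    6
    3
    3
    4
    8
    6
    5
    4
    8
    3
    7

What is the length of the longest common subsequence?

6

Let dp[i][j] be the LCS length of the first i values of A and the first j values of B. dp[i][j] = dp[i-1][j-1]+1 when the i-th and j-th values match, else max(dp[i-1][j], dp[i][j-1]).
    ·  3  6  3  3  4  8  6  5  4  8  3  7
 ·  0  0  0  0  0  0  0  0  0  0  0  0  0
 7  0  0  0  0  0  0  0  0  0  0  0  0  1
 3  0  1  1  1  1  1  1  1  1  1  1  1  1
 4  0  1  1  1  1  2  2  2  2  2  2  2  2
 4  0  1  1  1  1  2  2  2  2  3  3  3  3
 4  0  1  1  1  1  2  2  2  2  3  3  3  3
 6  0  1  2  2  2  2  2  3  3  3  3  3  3
 5  0  1  2  2  2  2  2  3  4  4  4  4  4
 3  0  1  2  3  3  3  3  3  4  4  4  5  5
 4  0  1  2  3  3  4  4  4  4  5  5  5  5
 5  0  1  2  3  3  4  4  4  5  5  5  5  5
 7  0  1  2  3  3  4  4  4  5  5  5  5  6
 8  0  1  2  3  3  4  5  5  5  5  6  6  6
dp[12][12] = 6. One LCS (by backtracking along matches): 3, 4, 6, 5, 3, 7.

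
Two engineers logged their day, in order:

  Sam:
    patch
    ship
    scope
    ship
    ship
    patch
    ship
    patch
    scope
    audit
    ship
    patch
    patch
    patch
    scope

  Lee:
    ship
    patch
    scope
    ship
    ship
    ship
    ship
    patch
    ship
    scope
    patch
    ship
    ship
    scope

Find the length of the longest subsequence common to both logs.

One common subsequence of length 9: patch at Sam[1]=Lee[2], then ship at Sam[2]=Lee[5], then ship at Sam[4]=Lee[6], then ship at Sam[5]=Lee[7], then patch at Sam[6]=Lee[8], then ship at Sam[7]=Lee[9], then patch at Sam[8]=Lee[11], then ship at Sam[11]=Lee[13], then scope at Sam[15]=Lee[14]. The LCS DP gives dp[15][14] = 9, so this is optimal.

9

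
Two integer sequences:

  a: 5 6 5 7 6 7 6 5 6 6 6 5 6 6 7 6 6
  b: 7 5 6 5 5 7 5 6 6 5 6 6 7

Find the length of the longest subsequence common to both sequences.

11

Taking 5 [1,2]; then 6 [2,3]; then 5 [3,5]; then 7 [6,6]; then 5 [8,7]; then 6 [10,8]; then 6 [11,9]; then 5 [12,10]; then 6 [13,11]; then 6 [14,12]; then 7 [15,13] gives a common subsequence of length 11. Since dp[17][13] = 11, nothing longer is possible.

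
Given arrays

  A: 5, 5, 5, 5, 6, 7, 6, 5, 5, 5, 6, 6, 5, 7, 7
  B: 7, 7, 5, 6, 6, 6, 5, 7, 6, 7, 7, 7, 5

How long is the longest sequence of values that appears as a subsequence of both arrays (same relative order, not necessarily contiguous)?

Pick 5 [1,3], then 6 [5,5], then 6 [7,6], then 5 [8,7], then 6 [11,9], then 7 [14,11], then 7 [15,12]; all 7 values appear in both, in order. dp[15][13] = 7 confirms this is the maximum.

7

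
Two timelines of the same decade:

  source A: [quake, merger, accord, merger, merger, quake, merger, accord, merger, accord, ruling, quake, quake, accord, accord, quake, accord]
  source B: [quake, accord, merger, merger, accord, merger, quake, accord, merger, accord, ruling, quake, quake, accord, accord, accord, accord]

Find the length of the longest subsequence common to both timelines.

Pick quake (source A #1, source B #1) → merger (source A #2, source B #4) → accord (source A #3, source B #5) → merger (source A #5, source B #6) → quake (source A #6, source B #7) → accord (source A #8, source B #8) → merger (source A #9, source B #9) → accord (source A #10, source B #10) → ruling (source A #11, source B #11) → quake (source A #12, source B #12) → quake (source A #13, source B #13) → accord (source A #14, source B #15) → accord (source A #15, source B #16) → accord (source A #17, source B #17); all 14 events appear in both, in order. The LCS DP gives dp[17][17] = 14, so this is optimal.

14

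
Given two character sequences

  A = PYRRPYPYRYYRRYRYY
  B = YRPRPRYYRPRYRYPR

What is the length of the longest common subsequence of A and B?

Pick Y at A[2]=B[1]; then R at A[3]=B[2]; then R at A[4]=B[4]; then P at A[7]=B[5]; then R at A[9]=B[6]; then Y at A[10]=B[7]; then Y at A[11]=B[8]; then R at A[12]=B[9]; then R at A[13]=B[11]; then Y at A[14]=B[12]; then R at A[15]=B[13]; then Y at A[16]=B[14]; all 12 characters appear in both, in order. dp[17][16] = 12 confirms this is the maximum.

12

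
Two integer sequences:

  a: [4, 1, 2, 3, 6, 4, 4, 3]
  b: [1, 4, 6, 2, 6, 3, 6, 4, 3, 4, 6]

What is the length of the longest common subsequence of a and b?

One common subsequence of length 6: 4 (a #1, b #2), then 2 (a #3, b #4), then 3 (a #4, b #6), then 6 (a #5, b #7), then 4 (a #6, b #8), then 4 (a #7, b #10). The LCS DP gives dp[8][11] = 6, so this is optimal.

6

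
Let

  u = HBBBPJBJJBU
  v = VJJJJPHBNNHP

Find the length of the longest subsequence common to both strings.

One common subsequence of length 4: J (u #6, v #3), then J (u #8, v #4), then J (u #9, v #5), then B (u #10, v #8). The LCS DP gives dp[11][12] = 4, so this is optimal.

4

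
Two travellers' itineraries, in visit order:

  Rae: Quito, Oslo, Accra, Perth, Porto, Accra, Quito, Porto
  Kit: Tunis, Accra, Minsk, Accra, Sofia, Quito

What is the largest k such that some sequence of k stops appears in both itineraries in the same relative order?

3

Pick Accra [3,2]; then Accra [6,4]; then Quito [7,6]; all 3 stops appear in both, in order. dp[8][6] = 3 confirms this is the maximum.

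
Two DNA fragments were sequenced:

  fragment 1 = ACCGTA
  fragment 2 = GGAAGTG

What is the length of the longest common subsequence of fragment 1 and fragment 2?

One common subsequence of length 3: A [1,4], then G [4,5], then T [5,6]. Since dp[6][7] = 3, nothing longer is possible.

3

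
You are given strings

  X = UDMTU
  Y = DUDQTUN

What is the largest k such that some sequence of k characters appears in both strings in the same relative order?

4

Let dp[i][j] be the LCS length of the first i characters of X and the first j characters of Y. dp[i][j] = dp[i-1][j-1]+1 when the i-th and j-th characters match, else max(dp[i-1][j], dp[i][j-1]).
    ·  D  U  D  Q  T  U  N
 ·  0  0  0  0  0  0  0  0
 U  0  0  1  1  1  1  1  1
 D  0  1  1  2  2  2  2  2
 M  0  1  1  2  2  2  2  2
 T  0  1  1  2  2  3  3  3
 U  0  1  2  2  2  3  4  4
dp[5][7] = 4. One LCS (by backtracking along matches): UDTU.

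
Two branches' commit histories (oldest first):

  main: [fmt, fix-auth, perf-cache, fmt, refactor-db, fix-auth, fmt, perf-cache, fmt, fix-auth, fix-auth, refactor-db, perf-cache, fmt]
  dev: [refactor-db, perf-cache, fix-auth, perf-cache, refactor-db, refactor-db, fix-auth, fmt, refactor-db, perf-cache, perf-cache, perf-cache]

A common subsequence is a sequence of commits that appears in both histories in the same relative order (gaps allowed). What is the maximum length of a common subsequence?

7

Taking fix-auth [2,3], perf-cache [3,4], refactor-db [5,6], fix-auth [6,7], fmt [7,8], perf-cache [8,11], perf-cache [13,12] gives a common subsequence of length 7. Since dp[14][12] = 7, nothing longer is possible.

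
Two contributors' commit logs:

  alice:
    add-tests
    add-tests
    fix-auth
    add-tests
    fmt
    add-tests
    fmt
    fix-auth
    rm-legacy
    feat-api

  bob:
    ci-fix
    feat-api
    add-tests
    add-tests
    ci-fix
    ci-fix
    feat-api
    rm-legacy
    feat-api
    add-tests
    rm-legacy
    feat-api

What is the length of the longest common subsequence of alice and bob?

5

Match add-tests at alice[1]=bob[3] → add-tests at alice[2]=bob[4] → add-tests at alice[6]=bob[10] → rm-legacy at alice[9]=bob[11] → feat-api at alice[10]=bob[12] — 5 commits in the same relative order in both. dp[10][12] = 5 confirms this is the maximum.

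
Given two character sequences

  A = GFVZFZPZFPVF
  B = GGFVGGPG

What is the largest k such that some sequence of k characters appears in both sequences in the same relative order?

One common subsequence of length 4: G [1,2] → F [2,3] → V [3,4] → P [7,7]. Since dp[12][8] = 4, nothing longer is possible.

4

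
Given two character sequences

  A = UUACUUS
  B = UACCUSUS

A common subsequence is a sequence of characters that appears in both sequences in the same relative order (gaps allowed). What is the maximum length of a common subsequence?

6

Pick U (A #2, B #1), A (A #3, B #2), C (A #4, B #4), U (A #5, B #5), U (A #6, B #7), S (A #7, B #8); all 6 characters appear in both, in order. The LCS DP gives dp[7][8] = 6, so this is optimal.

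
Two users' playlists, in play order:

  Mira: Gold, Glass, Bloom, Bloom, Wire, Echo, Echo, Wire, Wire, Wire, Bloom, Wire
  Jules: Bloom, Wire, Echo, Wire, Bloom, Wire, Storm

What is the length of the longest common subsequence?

6

One common subsequence of length 6: Bloom [4,1]; then Wire [5,2]; then Echo [7,3]; then Wire [10,4]; then Bloom [11,5]; then Wire [12,6]. Since dp[12][7] = 6, nothing longer is possible.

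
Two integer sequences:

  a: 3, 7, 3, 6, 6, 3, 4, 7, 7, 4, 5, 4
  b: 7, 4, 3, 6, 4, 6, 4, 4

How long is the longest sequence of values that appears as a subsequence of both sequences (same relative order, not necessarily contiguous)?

Let dp[i][j] be the LCS length of the first i values of a and the first j values of b. dp[i][j] = dp[i-1][j-1]+1 when the i-th and j-th values match, else max(dp[i-1][j], dp[i][j-1]).
    ·  7  4  3  6  4  6  4  4
 ·  0  0  0  0  0  0  0  0  0
 3  0  0  0  1  1  1  1  1  1
 7  0  1  1  1  1  1  1  1  1
 3  0  1  1  2  2  2  2  2  2
 6  0  1  1  2  3  3  3  3  3
 6  0  1  1  2  3  3  4  4  4
 3  0  1  1  2  3  3  4  4  4
 4  0  1  2  2  3  4  4  5  5
 7  0  1  2  2  3  4  4  5  5
 7  0  1  2  2  3  4  4  5  5
 4  0  1  2  2  3  4  4  5  6
 5  0  1  2  2  3  4  4  5  6
 4  0  1  2  2  3  4  4  5  6
dp[12][8] = 6. One LCS (by backtracking along matches): 7, 3, 6, 6, 4, 4.

6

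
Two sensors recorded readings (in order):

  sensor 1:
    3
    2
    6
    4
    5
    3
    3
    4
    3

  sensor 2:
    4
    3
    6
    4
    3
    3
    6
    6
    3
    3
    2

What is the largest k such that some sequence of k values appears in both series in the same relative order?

6

Pick 3 at sensor 1[1]=sensor 2[2], then 6 at sensor 1[3]=sensor 2[3], then 4 at sensor 1[4]=sensor 2[4], then 3 at sensor 1[6]=sensor 2[6], then 3 at sensor 1[7]=sensor 2[9], then 3 at sensor 1[9]=sensor 2[10]; all 6 values appear in both, in order. Since dp[9][11] = 6, nothing longer is possible.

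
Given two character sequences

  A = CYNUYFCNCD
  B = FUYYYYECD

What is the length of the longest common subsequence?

Let dp[i][j] be the LCS length of the first i characters of A and the first j characters of B. dp[i][j] = dp[i-1][j-1]+1 when the i-th and j-th characters match, else max(dp[i-1][j], dp[i][j-1]).
    ·  F  U  Y  Y  Y  Y  E  C  D
 ·  0  0  0  0  0  0  0  0  0  0
 C  0  0  0  0  0  0  0  0  1  1
 Y  0  0  0  1  1  1  1  1  1  1
 N  0  0  0  1  1  1  1  1  1  1
 U  0  0  1  1  1  1  1  1  1  1
 Y  0  0  1  2  2  2  2  2  2  2
 F  0  1  1  2  2  2  2  2  2  2
 C  0  1  1  2  2  2  2  2  3  3
 N  0  1  1  2  2  2  2  2  3  3
 C  0  1  1  2  2  2  2  2  3  3
 D  0  1  1  2  2  2  2  2  3  4
dp[10][9] = 4. One LCS (by backtracking along matches): YYCD.

4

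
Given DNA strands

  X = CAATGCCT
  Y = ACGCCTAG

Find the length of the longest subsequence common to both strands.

5

One common subsequence of length 5: C (X #1, Y #2); then G (X #5, Y #3); then C (X #6, Y #4); then C (X #7, Y #5); then T (X #8, Y #6). The LCS DP gives dp[8][8] = 5, so this is optimal.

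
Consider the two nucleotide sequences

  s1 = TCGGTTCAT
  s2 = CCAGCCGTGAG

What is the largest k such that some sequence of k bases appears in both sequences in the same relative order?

Pick C at s1[2]=s2[2] → G at s1[3]=s2[4] → G at s1[4]=s2[7] → T at s1[5]=s2[8] → A at s1[8]=s2[10]; all 5 bases appear in both, in order. The LCS DP gives dp[9][11] = 5, so this is optimal.

5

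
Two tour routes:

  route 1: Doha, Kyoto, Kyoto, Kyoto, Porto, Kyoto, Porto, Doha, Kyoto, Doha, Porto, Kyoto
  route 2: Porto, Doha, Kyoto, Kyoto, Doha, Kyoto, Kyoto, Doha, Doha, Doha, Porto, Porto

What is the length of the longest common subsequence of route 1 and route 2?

Match Doha (route 1 #1, route 2 #2); then Kyoto (route 1 #2, route 2 #3); then Kyoto (route 1 #3, route 2 #4); then Kyoto (route 1 #4, route 2 #6); then Kyoto (route 1 #6, route 2 #7); then Doha (route 1 #8, route 2 #9); then Doha (route 1 #10, route 2 #10); then Porto (route 1 #11, route 2 #12) — 8 stops in the same relative order in both, and the DP table's final entry dp[12][12] is also 8, so no common subsequence is longer.

8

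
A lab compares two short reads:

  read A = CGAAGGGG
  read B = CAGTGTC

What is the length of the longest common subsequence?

Taking C [1,1]; then A [4,2]; then G [5,3]; then G [6,5] gives a common subsequence of length 4. The LCS DP gives dp[8][7] = 4, so this is optimal.

4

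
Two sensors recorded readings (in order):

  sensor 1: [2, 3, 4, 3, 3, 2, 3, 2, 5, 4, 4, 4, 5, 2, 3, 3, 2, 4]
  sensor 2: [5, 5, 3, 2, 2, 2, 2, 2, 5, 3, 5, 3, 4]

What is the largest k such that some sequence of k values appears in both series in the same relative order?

7

One common subsequence of length 7: 2 (sensor 1 #1, sensor 2 #6), then 2 (sensor 1 #6, sensor 2 #7), then 2 (sensor 1 #8, sensor 2 #8), then 5 (sensor 1 #9, sensor 2 #9), then 5 (sensor 1 #13, sensor 2 #11), then 3 (sensor 1 #16, sensor 2 #12), then 4 (sensor 1 #18, sensor 2 #13). dp[18][13] = 7 confirms this is the maximum.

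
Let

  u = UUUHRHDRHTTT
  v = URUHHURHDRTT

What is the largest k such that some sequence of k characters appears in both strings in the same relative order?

One common subsequence of length 9: U (u #1, v #1), then U (u #2, v #3), then U (u #3, v #6), then R (u #5, v #7), then H (u #6, v #8), then D (u #7, v #9), then R (u #8, v #10), then T (u #11, v #11), then T (u #12, v #12). Since dp[12][12] = 9, nothing longer is possible.

9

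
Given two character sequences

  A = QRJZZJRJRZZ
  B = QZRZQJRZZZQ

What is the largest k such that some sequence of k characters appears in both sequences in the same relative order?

7

Let dp[i][j] be the LCS length of the first i characters of A and the first j characters of B. dp[i][j] = dp[i-1][j-1]+1 when the i-th and j-th characters match, else max(dp[i-1][j], dp[i][j-1]).
    ·  Q  Z  R  Z  Q  J  R  Z  Z  Z  Q
 ·  0  0  0  0  0  0  0  0  0  0  0  0
 Q  0  1  1  1  1  1  1  1  1  1  1  1
 R  0  1  1  2  2  2  2  2  2  2  2  2
 J  0  1  1  2  2  2  3  3  3  3  3  3
 Z  0  1  2  2  3  3  3  3  4  4  4  4
 Z  0  1  2  2  3  3  3  3  4  5  5  5
 J  0  1  2  2  3  3  4  4  4  5  5  5
 R  0  1  2  3  3  3  4  5  5  5  5  5
 J  0  1  2  3  3  3  4  5  5  5  5  5
 R  0  1  2  3  3  3  4  5  5  5  5  5
 Z  0  1  2  3  4  4  4  5  6  6  6  6
 Z  0  1  2  3  4  4  4  5  6  7  7  7
dp[11][11] = 7. One LCS (by backtracking along matches): QRZJRZZ.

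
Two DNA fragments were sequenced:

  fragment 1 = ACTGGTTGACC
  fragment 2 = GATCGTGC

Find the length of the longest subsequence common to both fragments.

One common subsequence of length 6: A (fragment 1 #1, fragment 2 #2), C (fragment 1 #2, fragment 2 #4), G (fragment 1 #5, fragment 2 #5), T (fragment 1 #7, fragment 2 #6), G (fragment 1 #8, fragment 2 #7), C (fragment 1 #11, fragment 2 #8). dp[11][8] = 6 confirms this is the maximum.

6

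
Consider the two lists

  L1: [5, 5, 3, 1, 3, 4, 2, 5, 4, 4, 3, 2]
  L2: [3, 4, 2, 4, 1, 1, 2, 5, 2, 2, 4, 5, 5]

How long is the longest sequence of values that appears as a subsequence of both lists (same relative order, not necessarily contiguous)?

5

One common subsequence of length 5: 3 (L1 #3, L2 #1), 1 (L1 #4, L2 #6), 2 (L1 #7, L2 #7), 5 (L1 #8, L2 #8), 4 (L1 #9, L2 #11). dp[12][13] = 5 confirms this is the maximum.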